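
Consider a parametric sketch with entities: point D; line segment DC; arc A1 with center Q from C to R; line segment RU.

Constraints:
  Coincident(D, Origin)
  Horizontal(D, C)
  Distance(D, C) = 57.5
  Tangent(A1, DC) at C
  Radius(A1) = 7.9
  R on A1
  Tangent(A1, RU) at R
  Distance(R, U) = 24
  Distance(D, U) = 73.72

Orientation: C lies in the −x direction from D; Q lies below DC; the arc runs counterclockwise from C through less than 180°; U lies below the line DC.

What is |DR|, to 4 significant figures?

65.81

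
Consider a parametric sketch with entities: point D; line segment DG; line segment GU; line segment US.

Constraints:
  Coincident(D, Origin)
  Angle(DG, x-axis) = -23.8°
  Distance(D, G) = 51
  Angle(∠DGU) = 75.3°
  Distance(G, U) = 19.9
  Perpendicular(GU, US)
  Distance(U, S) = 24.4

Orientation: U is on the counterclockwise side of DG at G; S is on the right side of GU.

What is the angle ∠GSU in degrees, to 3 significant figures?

39.2°

∠DGU = 75.3°, so GU runs at -23.8° + (180° − 75.3°) = 80.9° from the x-axis; with |GU| = 19.9, U = G + 19.9·(cos 80.9°, sin 80.9°) = (49.8, -0.931). GU ⟂ US; with |US| = 24.4 on the right of GU, S = U + 24.4·(0.987, -0.158) = (73.9, -4.79). Then cos ∠GSU = SG·SU / (|SG||SU|), giving 39.2°.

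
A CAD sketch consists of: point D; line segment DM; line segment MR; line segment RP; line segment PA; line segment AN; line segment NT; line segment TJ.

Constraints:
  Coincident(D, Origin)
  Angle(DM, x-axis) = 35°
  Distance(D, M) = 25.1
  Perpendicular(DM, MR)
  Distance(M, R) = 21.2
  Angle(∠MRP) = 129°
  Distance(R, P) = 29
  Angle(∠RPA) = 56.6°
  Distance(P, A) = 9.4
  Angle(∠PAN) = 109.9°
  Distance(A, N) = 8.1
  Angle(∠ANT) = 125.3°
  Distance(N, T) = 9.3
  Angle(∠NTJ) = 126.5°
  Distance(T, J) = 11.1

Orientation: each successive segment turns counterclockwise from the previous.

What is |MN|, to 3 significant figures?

31.1

D is at the origin; DM runs at 35.0° with length 25.1, so M = (20.6, 14.4). The perpendicularity gives MR at right angles to DM, so MR runs at 125°; with |MR| = 21.2, R = (8.40, 31.8). ∠MRP = 129.0° gives RP at 176° from the x-axis; with |RP| = 29.0, P = (-20.5, 33.8). ∠RPA = 56.6° gives PA at -60.6° from the x-axis; with |PA| = 9.4, A = (-15.9, 25.6). ∠PAN = 109.9° gives AN at 9.50° from the x-axis; with |AN| = 8.1, N = (-7.93, 26.9). Then |MN| = |N − M| = 31.1.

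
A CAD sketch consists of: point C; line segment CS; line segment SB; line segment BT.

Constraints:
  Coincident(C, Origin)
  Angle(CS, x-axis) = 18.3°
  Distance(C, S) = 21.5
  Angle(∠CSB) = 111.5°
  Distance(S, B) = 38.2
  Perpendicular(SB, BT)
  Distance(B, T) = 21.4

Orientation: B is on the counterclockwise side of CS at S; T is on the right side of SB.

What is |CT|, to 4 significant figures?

61.95

∠CSB = 111.5°, so SB runs at 18.3° + (180° − 111.5°) = 86.80° from the x-axis; with |SB| = 38.2, B = S + 38.2·(cos 86.80°, sin 86.80°) = (22.55, 44.89). SB ⟂ BT; with |BT| = 21.4 on the right of SB, T = B + 21.4·(0.9984, -0.05582) = (43.91, 43.70). Then |CT| = |T − C| = 61.95.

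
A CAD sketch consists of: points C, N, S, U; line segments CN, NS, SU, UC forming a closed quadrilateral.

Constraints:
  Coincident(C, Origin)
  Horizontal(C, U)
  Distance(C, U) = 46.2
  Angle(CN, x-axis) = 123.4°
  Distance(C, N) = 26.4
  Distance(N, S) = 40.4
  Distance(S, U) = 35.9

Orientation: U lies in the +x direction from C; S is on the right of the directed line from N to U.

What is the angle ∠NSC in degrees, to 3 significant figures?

12.0°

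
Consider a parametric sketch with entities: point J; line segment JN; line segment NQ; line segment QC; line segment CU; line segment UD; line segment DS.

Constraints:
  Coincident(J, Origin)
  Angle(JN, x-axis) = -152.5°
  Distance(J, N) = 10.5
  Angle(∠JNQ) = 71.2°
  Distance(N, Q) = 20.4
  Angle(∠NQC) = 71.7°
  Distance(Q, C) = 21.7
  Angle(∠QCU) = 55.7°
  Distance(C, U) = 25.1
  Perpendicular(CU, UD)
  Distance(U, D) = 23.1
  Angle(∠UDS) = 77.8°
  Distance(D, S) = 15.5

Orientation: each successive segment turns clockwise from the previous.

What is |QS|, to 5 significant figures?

2.9655

CU is perpendicular to UD, so UD runs at 136.10°; with |UD| = 23.1, D = (-25.052, 9.6298). ∠UDS = 77.8° gives DS at 33.900° from the x-axis; with |DS| = 15.5, S = (-12.187, 18.275). Then |QS| = |S − Q| = 2.9655.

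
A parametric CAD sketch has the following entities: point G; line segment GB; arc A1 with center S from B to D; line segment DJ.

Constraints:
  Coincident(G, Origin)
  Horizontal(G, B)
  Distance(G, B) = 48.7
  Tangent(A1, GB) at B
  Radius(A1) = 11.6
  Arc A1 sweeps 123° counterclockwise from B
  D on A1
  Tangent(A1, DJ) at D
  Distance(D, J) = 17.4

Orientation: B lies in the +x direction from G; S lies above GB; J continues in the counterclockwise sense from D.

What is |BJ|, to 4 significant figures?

32.51

G is at the origin; GB is horizontal with |GB| = 48.7 and B on the +x side, so B = (48.70, 0.000). Tangency of A1 to GB means the radius SB is perpendicular to GB, so S = B + (0, 11.6) = (48.70, 11.60). On A1, B sits at bearing -90° from S; a 123° counterclockwise sweep puts D at bearing 33°, so D = S + 11.6·(cos 33°, sin 33°) = (58.43, 17.92). Since A1 is tangent to DJ there, SD ⟂ DJ, so DJ runs along (−sin 33°, cos 33°); with |DJ| = 17.4, J = (48.95, 32.51). Then |BJ| = |J − B| = 32.51.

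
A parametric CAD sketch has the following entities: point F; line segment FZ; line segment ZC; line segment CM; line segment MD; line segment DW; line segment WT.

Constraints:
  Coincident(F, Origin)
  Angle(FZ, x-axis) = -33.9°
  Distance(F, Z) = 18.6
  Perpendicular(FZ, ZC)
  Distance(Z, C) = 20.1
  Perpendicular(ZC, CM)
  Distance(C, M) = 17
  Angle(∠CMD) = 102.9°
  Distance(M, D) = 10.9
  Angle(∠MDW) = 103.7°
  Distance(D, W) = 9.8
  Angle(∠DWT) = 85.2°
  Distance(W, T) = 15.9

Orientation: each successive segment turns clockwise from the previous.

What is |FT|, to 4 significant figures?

24.20

∠MDW = 103.7° gives DW at -7.300° from the x-axis; with |DW| = 9.8, W = (3.744, -8.645). ∠DWT = 85.2° gives WT at -102.1° from the x-axis; with |WT| = 15.9, T = (0.4112, -24.19). Then |FT| = |T − F| = 24.20.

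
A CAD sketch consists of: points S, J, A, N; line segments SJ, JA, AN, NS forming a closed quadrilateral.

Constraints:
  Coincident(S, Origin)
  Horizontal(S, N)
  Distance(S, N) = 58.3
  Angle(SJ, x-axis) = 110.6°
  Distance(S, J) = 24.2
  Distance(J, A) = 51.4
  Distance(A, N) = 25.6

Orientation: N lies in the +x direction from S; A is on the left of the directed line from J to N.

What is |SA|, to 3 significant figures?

47.4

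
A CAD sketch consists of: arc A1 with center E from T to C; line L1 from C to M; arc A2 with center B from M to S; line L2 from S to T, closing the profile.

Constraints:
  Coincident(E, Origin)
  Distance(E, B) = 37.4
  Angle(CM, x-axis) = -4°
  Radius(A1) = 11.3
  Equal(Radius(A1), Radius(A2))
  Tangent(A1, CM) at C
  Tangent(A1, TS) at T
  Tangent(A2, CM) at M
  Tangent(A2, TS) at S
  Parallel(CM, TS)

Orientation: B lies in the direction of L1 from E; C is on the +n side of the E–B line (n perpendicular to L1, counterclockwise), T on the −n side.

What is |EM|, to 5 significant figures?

39.070

The slot axis is L1's direction at -4.0°, so u = (cos -4.0°, sin -4.0°) = (0.99756, -0.069756) and n = (−sin -4.0°, cos -4.0°) = (0.069756, 0.99756). E is at the origin and B lies 37.4 along u from E, so B = 37.4·u = (37.309, -2.6089). Tangency of A1 to both parallel lines with radius 11.3 puts C and T at E ± 11.3·n: C = (0.78825, 11.272), T = (-0.78825, -11.272). Equal radii place M and S the same way about B: M = B + 11.3·n = (38.097, 8.6636), S = B − 11.3·n = (36.521, -13.881). Then |EM| = |M − E| = 39.070.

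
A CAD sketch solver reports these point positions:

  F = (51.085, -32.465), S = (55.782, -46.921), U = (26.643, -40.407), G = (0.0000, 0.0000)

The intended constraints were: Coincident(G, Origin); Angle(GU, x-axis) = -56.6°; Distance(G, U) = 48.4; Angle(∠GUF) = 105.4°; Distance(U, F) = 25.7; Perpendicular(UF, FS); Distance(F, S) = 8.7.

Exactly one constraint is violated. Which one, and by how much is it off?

Distance(F, S) = 8.7 — off by 6.50.

G = (0.00, 0.00) ✓; GU at -56.60° ✓; |GU| = 48.40 ✓; ∠GUF = 105.4° ✓; |UF| = 25.70 ✓; ∠(UF, FS) = 90.00° ✓; |FS| = 15.20 ✗.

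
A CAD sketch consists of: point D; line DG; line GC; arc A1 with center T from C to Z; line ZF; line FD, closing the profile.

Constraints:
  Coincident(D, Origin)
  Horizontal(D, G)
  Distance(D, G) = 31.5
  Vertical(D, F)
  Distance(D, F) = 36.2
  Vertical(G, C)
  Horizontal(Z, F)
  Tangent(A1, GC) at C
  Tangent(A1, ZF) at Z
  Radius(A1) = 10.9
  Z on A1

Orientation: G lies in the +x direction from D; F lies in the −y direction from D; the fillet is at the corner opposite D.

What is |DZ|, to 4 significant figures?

41.65

D is at the origin; D and G share the same y with |DG| = 31.5 and G on the +x side, so G = (31.50, 0.000). DF is vertical with |DF| = 36.2 and F on the −y side, so F = (0.000, -36.20). The virtual corner opposite D is at (31.50, -36.20). A1 meets GC tangentially, so TC is at right angles to GC and A1 meets ZF tangentially, so TZ is at right angles to ZF, with radius 10.9, so the center T sits 10.9 in from both sides at T = (20.60, -25.30). That places the tangent points at C = (31.50, -25.30) on GC and Z = (20.60, -36.20) on ZF. Then |DZ| = |Z − D| = 41.65.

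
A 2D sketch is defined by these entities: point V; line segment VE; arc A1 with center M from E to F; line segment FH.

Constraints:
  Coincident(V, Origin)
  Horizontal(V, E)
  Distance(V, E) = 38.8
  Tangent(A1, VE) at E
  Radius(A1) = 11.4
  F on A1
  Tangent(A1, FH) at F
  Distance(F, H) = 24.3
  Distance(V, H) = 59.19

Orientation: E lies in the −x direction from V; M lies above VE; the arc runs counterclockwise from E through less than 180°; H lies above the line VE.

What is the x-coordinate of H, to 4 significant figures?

-45.99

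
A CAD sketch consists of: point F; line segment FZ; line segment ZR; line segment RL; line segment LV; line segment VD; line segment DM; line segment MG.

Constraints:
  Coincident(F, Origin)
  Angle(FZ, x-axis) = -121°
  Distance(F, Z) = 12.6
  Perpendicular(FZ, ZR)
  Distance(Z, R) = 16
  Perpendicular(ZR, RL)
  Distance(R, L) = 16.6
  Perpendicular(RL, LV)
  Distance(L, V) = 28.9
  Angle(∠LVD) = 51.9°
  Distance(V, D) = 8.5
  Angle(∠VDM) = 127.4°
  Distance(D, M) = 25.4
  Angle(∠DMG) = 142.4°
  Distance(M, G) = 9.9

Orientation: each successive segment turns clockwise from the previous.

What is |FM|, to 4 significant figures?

17.90

F is at the origin; FZ runs at -121.0° with length 12.6, so Z = (-6.489, -10.80). FZ ⟂ ZR, so ZR runs at 149.0°; with |ZR| = 16.0, R = (-20.20, -2.560). The perpendicularity gives RL at right angles to ZR, so RL runs at 59.00°; with |RL| = 16.6, L = (-11.65, 11.67). RL is perpendicular to LV, so LV runs at -31.00°; with |LV| = 28.9, V = (13.12, -3.215). ∠LVD = 51.9° gives VD at -159.1° from the x-axis; with |VD| = 8.5, D = (5.177, -6.248). ∠VDM = 127.4° gives DM at 148.3° from the x-axis; with |DM| = 25.4, M = (-16.43, 7.099). Then |FM| = |M − F| = 17.90.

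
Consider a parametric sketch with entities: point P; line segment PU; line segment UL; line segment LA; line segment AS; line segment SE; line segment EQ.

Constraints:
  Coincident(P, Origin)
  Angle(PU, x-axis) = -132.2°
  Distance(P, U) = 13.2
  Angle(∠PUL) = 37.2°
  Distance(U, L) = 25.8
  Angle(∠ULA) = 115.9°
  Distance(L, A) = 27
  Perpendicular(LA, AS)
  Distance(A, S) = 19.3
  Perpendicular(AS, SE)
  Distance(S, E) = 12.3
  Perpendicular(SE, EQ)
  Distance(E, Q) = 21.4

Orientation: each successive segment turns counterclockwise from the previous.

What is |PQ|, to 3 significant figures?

24.0

P is at the origin; PU runs at -132.2° with length 13.2, so U = (-8.87, -9.78). ∠PUL = 37.2° gives UL at 10.6° from the x-axis; with |UL| = 25.8, L = (16.5, -5.03). ∠ULA = 115.9° gives LA at 74.7° from the x-axis; with |LA| = 27.0, A = (23.6, 21.0). The perpendicularity gives AS at right angles to LA, so AS runs at 165°; with |AS| = 19.3, S = (5.00, 26.1). The perpendicularity gives SE at right angles to AS, so SE runs at -105°; with |SE| = 12.3, E = (1.76, 14.2). SE is perpendicular to EQ, so EQ runs at -15.3°; with |EQ| = 21.4, Q = (22.4, 8.59). Then |PQ| = |Q − P| = 24.0.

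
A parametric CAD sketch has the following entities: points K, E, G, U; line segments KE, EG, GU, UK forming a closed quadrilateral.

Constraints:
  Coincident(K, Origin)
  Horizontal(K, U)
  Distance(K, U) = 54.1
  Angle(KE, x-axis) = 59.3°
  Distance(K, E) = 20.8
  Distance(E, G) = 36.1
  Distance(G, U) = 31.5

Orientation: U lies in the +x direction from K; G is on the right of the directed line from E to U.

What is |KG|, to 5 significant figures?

30.047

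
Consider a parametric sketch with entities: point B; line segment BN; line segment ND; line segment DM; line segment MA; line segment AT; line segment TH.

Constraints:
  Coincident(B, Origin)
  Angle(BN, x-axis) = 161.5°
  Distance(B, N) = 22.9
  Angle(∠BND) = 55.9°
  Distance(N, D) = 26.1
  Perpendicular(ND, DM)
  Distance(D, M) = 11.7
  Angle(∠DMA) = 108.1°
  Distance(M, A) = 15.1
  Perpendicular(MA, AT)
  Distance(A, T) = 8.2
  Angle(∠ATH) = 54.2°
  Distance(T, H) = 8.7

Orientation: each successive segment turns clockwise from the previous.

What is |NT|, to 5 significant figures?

12.591

∠DMA = 108.1° gives MA at -124.50° from the x-axis; with |MA| = 15.1, A = (-2.4288, 1.3798). MA is perpendicular to AT, so AT runs at 145.50°; with |AT| = 8.2, T = (-9.1867, 6.0244). Then |NT| = |T − N| = 12.591.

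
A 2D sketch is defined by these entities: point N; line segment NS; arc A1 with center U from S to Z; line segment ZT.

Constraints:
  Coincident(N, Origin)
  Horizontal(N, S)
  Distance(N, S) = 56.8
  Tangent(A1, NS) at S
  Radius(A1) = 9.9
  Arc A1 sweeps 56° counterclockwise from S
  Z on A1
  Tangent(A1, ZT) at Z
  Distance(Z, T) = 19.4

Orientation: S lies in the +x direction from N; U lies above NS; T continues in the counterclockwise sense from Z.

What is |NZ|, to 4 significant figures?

65.15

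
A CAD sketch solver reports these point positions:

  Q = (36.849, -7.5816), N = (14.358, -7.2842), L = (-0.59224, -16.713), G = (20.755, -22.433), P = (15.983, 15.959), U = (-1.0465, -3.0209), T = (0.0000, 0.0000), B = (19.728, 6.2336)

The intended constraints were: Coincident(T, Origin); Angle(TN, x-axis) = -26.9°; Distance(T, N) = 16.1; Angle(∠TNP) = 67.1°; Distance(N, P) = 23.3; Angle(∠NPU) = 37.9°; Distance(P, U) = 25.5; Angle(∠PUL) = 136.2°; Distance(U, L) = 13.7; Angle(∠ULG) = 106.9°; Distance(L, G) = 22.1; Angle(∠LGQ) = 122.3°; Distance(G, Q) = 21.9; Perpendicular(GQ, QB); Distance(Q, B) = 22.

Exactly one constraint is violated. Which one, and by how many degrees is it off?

Perpendicular(GQ, QB) — off by 8.40°.

T = (0.00, 0.00) ✓; TN at -26.90° ✓; |TN| = 16.10 ✓; ∠TNP = 67.10° ✓; |NP| = 23.30 ✓; ∠NPU = 37.90° ✓; |PU| = 25.50 ✓; ∠PUL = 136.2° ✓; |UL| = 13.70 ✓; ∠ULG = 106.9° ✓; |LG| = 22.10 ✓; ∠LGQ = 122.3° ✓; |GQ| = 21.90 ✓; ∠(GQ, QB) = 98.40° ✗; |QB| = 22.00 ✓.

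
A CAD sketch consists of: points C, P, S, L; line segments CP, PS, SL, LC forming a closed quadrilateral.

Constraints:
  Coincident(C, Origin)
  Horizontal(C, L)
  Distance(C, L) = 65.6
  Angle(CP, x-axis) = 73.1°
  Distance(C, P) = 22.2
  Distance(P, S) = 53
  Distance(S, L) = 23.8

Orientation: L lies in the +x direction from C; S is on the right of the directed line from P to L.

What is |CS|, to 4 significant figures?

48.23

C is at the origin; CL is horizontal with |CL| = 65.6 and L in +x, so L = (65.6, 0). CP runs at 73.1° with |CP| = 22.2, so P = (6.454, 21.24). S is determined by |PS| = 53.0 and |SL| = 23.8 together: it lies at the intersection of circle(P, 53.0) and circle(L, 23.8). With |PL| = 62.84, the foot of the radical line on PL is 49.26 from P and the perpendicular offset is √(53.0² − 49.26²) = 19.55. Taking the right-of-PL solution: S = (46.21, -13.80).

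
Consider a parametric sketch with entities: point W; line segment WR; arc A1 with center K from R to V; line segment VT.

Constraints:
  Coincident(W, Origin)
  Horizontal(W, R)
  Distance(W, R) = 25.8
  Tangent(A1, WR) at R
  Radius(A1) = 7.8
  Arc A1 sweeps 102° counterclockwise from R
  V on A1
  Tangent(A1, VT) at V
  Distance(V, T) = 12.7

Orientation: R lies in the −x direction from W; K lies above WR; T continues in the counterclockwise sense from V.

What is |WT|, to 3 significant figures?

30.2

On A1, R sits at bearing -90° from K; a 102° counterclockwise sweep puts V at bearing 12°, so V = K + 7.8·(cos 12°, sin 12°) = (-18.2, 9.42). A1 meets VT tangentially, so KV is at right angles to VT, so VT runs along (−sin 12°, cos 12°); with |VT| = 12.7, T = (-20.8, 21.8). Then |WT| = |T − W| = 30.2.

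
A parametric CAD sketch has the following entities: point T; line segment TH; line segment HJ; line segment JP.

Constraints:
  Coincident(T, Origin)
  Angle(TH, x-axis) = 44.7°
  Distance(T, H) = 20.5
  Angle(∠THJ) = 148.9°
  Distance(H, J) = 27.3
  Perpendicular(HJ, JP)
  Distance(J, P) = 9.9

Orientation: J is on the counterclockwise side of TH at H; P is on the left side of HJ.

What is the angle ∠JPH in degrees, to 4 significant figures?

70.07°

T is at the origin; TH runs at 44.7° with length 20.5, so H = 20.5·(cos 44.7°, sin 44.7°) = (14.57, 14.42). ∠THJ = 148.9°, so HJ runs at 44.7° + (180° − 148.9°) = 75.80° from the x-axis; with |HJ| = 27.3, J = H + 27.3·(cos 75.80°, sin 75.80°) = (21.27, 40.89). HJ is perpendicular to JP; with |JP| = 9.9 on the left of HJ, P = J + 9.9·(-0.9694, 0.2453) = (11.67, 43.31). Then cos ∠JPH = PJ·PH / (|PJ||PH|), giving 70.07°.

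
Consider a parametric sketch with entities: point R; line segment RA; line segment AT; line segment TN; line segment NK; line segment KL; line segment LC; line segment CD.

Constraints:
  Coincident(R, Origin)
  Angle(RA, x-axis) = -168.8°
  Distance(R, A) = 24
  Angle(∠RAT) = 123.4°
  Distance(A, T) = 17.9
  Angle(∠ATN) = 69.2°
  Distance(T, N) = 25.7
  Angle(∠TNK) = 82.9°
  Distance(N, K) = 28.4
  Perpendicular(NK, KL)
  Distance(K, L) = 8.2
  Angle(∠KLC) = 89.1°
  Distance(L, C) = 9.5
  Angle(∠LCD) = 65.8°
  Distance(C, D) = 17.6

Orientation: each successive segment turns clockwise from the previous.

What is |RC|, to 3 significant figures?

15.0

R is at the origin; RA runs at -168.8° with length 24.0, so A = (-23.5, -4.66). ∠RAT = 123.4° gives AT at 135° from the x-axis; with |AT| = 17.9, T = (-36.1, 8.08). ∠ATN = 69.2° gives TN at 23.8° from the x-axis; with |TN| = 25.7, N = (-12.6, 18.5). ∠TNK = 82.9° gives NK at -73.3° from the x-axis; with |NK| = 28.4, K = (-4.44, -8.75). NK ⟂ KL, so KL runs at -163°; with |KL| = 8.2, L = (-12.3, -11.1). ∠KLC = 89.1° gives LC at 106° from the x-axis; with |LC| = 9.5, C = (-14.9, -1.96). Then |RC| = |C − R| = 15.0.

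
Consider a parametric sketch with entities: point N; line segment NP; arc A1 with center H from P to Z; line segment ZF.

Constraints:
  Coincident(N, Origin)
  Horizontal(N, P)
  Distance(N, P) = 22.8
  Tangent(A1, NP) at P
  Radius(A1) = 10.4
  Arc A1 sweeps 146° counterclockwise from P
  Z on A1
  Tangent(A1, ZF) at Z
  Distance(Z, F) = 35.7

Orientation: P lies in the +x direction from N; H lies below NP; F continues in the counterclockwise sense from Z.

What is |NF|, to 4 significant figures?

60.74

N is at the origin; N and P share the same y with |NP| = 22.8 and P on the +x side, so P = (22.80, 0.000). Since A1 is tangent to NP there, HP ⟂ NP, so H = P + (0, -10.4) = (22.80, -10.40). On A1, P sits at bearing 90° from H; a 146° counterclockwise sweep puts Z at bearing 236°, so Z = H + 10.4·(cos 236°, sin 236°) = (16.98, -19.02). A1 meets ZF tangentially, so HZ is at right angles to ZF, so ZF runs along (−sin 236°, cos 236°); with |ZF| = 35.7, F = (46.58, -38.99). Then |NF| = |F − N| = 60.74.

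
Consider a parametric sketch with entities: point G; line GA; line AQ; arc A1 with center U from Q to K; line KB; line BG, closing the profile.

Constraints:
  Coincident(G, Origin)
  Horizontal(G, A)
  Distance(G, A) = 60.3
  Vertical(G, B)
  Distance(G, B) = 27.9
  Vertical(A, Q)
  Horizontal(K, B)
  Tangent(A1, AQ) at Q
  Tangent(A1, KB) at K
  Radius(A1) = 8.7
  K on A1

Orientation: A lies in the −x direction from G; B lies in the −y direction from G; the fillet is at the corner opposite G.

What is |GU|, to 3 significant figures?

55.1

GB is vertical with |GB| = 27.9 and B on the −y side, so B = (0.00, -27.9). The virtual corner opposite G is at (-60.3, -27.9). Since A1 is tangent to AQ there, UQ ⟂ AQ and tangency of A1 to KB means the radius UK is perpendicular to KB, with radius 8.7, so the center U sits 8.7 in from both sides at U = (-51.6, -19.2). Then |GU| = |U − G| = 55.1.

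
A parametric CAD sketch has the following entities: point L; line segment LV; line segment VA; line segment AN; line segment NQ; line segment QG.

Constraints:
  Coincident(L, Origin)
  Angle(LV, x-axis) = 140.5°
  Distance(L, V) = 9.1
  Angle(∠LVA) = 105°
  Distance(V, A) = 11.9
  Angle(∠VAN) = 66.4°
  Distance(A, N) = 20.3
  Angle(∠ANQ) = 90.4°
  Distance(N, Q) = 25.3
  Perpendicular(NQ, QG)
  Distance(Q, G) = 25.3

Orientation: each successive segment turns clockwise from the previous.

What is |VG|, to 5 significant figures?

17.442

L is at the origin; LV runs at 140.5° with length 9.1, so V = (-7.0218, 5.7883). ∠LVA = 105.0° gives VA at 65.500° from the x-axis; with |VA| = 11.9, A = (-2.0869, 16.617). ∠VAN = 66.4° gives AN at -48.100° from the x-axis; with |AN| = 20.3, N = (11.470, 1.5073). ∠ANQ = 90.4° gives NQ at -137.70° from the x-axis; with |NQ| = 25.3, Q = (-7.2426, -15.520). NQ ⟂ QG, so QG runs at 132.30°; with |QG| = 25.3, G = (-24.270, 3.1928). Then |VG| = |G − V| = 17.442.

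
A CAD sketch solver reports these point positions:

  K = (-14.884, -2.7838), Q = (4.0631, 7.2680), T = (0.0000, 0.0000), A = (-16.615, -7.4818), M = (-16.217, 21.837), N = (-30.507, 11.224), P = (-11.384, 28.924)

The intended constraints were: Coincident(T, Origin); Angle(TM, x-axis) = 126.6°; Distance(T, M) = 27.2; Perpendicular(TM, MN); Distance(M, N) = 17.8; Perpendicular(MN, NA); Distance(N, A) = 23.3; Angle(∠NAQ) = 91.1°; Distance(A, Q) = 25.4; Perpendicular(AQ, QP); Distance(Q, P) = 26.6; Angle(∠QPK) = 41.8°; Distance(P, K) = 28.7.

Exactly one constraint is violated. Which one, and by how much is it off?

Distance(P, K) = 28.7 — off by 3.20.

T = (0.00, 0.00) ✓; TM at 126.6° ✓; |TM| = 27.20 ✓; ∠(TM, MN) = 90.00° ✓; |MN| = 17.80 ✓; ∠(MN, NA) = 90.00° ✓; |NA| = 23.30 ✓; ∠NAQ = 91.10° ✓; |AQ| = 25.40 ✓; ∠(AQ, QP) = 90.00° ✓; |QP| = 26.60 ✓; ∠QPK = 41.80° ✓; |PK| = 31.90 ✗.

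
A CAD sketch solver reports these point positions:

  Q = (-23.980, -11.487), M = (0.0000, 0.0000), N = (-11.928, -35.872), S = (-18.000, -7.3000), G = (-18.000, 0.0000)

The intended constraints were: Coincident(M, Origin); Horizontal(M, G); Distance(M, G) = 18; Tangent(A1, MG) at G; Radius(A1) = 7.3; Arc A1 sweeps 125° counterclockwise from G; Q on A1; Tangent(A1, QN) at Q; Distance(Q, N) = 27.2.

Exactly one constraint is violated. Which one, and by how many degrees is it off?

Tangent(A1, QN) at Q — off by 8.70°.

M = (0.00, 0.00) ✓; M.y = 0.00, G.y = 0.00 ✓; |MG| = 18.00 ✓; ∠(SG, GM) = 90.00° ✓; |SG| = 7.300 ✓; bearing(S→Q) − bearing(S→G) = 125.0° ✓; |SQ| = 7.300 ✓; ∠(SQ, QN) = 98.70° ✗; |QN| = 27.20 ✓.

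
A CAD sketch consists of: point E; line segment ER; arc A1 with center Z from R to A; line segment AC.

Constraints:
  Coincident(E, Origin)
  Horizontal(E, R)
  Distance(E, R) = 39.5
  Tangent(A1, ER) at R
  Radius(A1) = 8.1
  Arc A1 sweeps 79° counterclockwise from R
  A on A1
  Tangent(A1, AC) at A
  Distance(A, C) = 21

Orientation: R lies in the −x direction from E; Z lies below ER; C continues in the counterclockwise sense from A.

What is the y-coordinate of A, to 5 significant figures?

-6.5544

E is at the origin; E and R share the same y with |ER| = 39.5 and R on the −x side, so R = (-39.500, 0.0000). A1 meets ER tangentially, so ZR is at right angles to ER, so Z = R + (0, -8.1) = (-39.500, -8.1000). On A1, R sits at bearing 90° from Z; a 79° counterclockwise sweep puts A at bearing 169°, so A = Z + 8.1·(cos 169°, sin 169°) = (-47.451, -6.5544). So A.y = -6.5544.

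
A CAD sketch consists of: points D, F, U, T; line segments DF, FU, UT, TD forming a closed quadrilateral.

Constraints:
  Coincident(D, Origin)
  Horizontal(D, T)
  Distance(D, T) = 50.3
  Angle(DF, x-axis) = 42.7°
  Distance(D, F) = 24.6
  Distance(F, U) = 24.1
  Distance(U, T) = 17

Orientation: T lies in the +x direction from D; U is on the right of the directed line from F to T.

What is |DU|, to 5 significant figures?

33.463

D is at the origin; D and T share the same y with |DT| = 50.3 and T in +x, so T = (50.3, 0). DF runs at 42.7° with |DF| = 24.6, so F = (18.079, 16.683). U is determined by |FU| = 24.1 and |UT| = 17.0 together: it lies at the intersection of circle(F, 24.1) and circle(T, 17.0). With |FT| = 36.284, the foot of the radical line on FT is 22.163 from F and the perpendicular offset is √(24.1² − 22.163²) = 9.4661. Taking the right-of-FT solution: U = (33.408, -1.9137).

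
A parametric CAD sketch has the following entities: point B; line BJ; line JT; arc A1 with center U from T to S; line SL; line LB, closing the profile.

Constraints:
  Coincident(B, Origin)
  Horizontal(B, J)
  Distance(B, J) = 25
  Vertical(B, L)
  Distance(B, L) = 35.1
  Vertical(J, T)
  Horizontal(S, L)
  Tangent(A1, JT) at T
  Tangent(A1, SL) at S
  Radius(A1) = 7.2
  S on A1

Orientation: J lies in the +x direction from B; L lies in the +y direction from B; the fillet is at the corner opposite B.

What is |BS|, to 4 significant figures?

39.36

B is at the origin; BJ is horizontal with |BJ| = 25.0 and J on the +x side, so J = (25.00, 0.000). BL is vertical with |BL| = 35.1 and L on the +y side, so L = (0.000, 35.10). The virtual corner opposite B is at (25.00, 35.10). The tangent condition forces UT to be normal to JT and the tangent condition forces US to be normal to SL, with radius 7.2, so the center U sits 7.2 in from both sides at U = (17.80, 27.90). That places the tangent points at T = (25.00, 27.90) on JT and S = (17.80, 35.10) on SL. Then |BS| = |S − B| = 39.36.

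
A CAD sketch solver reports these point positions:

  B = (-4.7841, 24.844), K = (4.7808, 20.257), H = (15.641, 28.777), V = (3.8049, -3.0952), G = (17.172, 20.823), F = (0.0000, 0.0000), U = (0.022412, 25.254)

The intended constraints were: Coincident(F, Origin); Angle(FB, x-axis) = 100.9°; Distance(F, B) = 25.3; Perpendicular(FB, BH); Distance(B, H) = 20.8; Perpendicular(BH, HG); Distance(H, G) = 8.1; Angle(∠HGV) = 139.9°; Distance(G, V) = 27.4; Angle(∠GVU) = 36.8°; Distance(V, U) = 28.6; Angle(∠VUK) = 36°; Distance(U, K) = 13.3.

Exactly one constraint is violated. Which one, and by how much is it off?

Distance(U, K) = 13.3 — off by 6.40.

F = (0.00, 0.00) ✓; FB at 100.9° ✓; |FB| = 25.30 ✓; ∠(FB, BH) = 90.00° ✓; |BH| = 20.80 ✓; ∠(BH, HG) = 90.00° ✓; |HG| = 8.100 ✓; ∠HGV = 139.9° ✓; |GV| = 27.40 ✓; ∠GVU = 36.80° ✓; |VU| = 28.60 ✓; ∠VUK = 36.00° ✓; |UK| = 6.900 ✗.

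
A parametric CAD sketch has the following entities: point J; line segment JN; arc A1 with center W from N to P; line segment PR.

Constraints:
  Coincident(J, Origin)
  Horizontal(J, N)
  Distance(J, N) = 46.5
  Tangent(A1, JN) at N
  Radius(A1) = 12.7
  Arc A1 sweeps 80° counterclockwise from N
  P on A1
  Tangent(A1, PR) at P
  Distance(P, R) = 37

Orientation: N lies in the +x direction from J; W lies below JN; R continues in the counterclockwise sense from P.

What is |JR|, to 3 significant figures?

54.4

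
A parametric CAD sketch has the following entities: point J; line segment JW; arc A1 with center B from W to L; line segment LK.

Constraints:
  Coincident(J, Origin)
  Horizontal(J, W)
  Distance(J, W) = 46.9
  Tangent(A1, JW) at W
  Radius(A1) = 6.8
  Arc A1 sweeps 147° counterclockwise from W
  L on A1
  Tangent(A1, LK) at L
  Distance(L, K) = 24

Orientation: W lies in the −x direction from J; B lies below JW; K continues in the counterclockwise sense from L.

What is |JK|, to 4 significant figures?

39.78

J is at the origin; JW is horizontal with |JW| = 46.9 and W on the −x side, so W = (-46.90, 0.000). A1 meets JW tangentially, so BW is at right angles to JW, so B = W + (0, -6.8) = (-46.90, -6.800). On A1, W sits at bearing 90° from B; a 147° counterclockwise sweep puts L at bearing 237°, so L = B + 6.8·(cos 237°, sin 237°) = (-50.60, -12.50). Since A1 is tangent to LK there, BL ⟂ LK, so LK runs along (−sin 237°, cos 237°); with |LK| = 24.0, K = (-30.48, -25.57). Then |JK| = |K − J| = 39.78.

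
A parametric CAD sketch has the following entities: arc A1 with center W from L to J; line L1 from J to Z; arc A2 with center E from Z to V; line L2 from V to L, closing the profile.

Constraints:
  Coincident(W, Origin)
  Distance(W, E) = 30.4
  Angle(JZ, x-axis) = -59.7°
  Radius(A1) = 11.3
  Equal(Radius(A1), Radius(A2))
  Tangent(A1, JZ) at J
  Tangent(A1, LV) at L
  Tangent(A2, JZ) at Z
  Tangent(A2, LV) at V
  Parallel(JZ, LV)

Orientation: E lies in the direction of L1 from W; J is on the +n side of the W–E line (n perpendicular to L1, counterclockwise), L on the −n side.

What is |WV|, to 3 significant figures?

32.4

Tangency of A1 to both parallel lines with radius 11.3 puts J and L at W ± 11.3·n: J = (9.76, 5.70), L = (-9.76, -5.70). Equal radii place Z and V the same way about E: Z = E + 11.3·n = (25.1, -20.5), V = E − 11.3·n = (5.58, -31.9). Then |WV| = |V − W| = 32.4.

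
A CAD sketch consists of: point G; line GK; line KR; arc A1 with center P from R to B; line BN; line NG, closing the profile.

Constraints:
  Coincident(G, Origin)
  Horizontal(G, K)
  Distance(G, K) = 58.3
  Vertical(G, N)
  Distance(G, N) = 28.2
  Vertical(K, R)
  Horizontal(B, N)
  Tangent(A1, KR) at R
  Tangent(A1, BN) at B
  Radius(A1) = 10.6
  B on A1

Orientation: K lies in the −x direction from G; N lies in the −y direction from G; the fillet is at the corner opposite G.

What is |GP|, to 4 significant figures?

50.84

G is at the origin; G and K share the same y with |GK| = 58.3 and K on the −x side, so K = (-58.30, 0.000). G and N share the same x with |GN| = 28.2 and N on the −y side, so N = (0.000, -28.20). The virtual corner opposite G is at (-58.30, -28.20). The tangent condition forces PR to be normal to KR and A1 meets BN tangentially, so PB is at right angles to BN, with radius 10.6, so the center P sits 10.6 in from both sides at P = (-47.70, -17.60). Then |GP| = |P − G| = 50.84.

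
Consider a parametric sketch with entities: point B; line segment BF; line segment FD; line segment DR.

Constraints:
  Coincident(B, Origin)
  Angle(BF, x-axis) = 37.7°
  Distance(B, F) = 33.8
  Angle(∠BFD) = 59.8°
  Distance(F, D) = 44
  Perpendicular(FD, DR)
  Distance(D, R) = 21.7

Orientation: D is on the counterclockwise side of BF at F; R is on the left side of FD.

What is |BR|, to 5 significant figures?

28.024

∠BFD = 59.8°, so FD runs at 37.7° + (180° − 59.8°) = 157.90° from the x-axis; with |FD| = 44.0, D = F + 44.0·(cos 157.90°, sin 157.90°) = (-14.024, 37.223). The perpendicularity gives DR at right angles to FD; with |DR| = 21.7 on the left of FD, R = D + 21.7·(-0.37622, -0.92653) = (-22.188, 17.118). Then |BR| = |R − B| = 28.024.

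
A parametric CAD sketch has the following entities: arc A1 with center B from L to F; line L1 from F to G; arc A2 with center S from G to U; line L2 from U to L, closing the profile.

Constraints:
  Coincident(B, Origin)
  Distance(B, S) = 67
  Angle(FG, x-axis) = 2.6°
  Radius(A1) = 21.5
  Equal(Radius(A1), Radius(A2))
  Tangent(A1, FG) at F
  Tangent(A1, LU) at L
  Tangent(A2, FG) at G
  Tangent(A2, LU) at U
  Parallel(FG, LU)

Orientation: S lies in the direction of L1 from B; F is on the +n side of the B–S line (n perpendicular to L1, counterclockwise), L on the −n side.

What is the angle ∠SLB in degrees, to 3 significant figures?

72.2°

B is at the origin and S lies 67.0 along u from B, so S = 67.0·u = (66.9, 3.04). Tangency of A1 to both parallel lines with radius 21.5 puts F and L at B ± 21.5·n: F = (-0.975, 21.5), L = (0.975, -21.5). Then cos ∠SLB = LS·LB / (|LS||LB|), giving 72.2°.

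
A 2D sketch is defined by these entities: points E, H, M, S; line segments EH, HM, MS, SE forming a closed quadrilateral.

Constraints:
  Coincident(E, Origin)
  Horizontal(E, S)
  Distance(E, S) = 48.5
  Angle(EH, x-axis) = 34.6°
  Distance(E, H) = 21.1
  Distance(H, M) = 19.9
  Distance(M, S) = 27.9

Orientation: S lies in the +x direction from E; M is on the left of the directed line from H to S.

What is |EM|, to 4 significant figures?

41.00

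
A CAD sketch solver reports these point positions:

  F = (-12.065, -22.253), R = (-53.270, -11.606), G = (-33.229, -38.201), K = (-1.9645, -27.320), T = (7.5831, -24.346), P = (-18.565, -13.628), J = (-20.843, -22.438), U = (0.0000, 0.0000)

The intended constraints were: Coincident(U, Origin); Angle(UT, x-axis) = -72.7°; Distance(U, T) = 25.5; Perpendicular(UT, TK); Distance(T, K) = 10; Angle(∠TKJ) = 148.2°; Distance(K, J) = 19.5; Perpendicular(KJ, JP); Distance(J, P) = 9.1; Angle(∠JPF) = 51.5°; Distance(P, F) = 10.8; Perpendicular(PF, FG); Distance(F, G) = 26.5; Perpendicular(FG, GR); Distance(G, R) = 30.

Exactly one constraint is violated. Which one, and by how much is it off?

Distance(G, R) = 30 — off by 3.30.

U = (0.00, 0.00) ✓; UT at -72.70° ✓; |UT| = 25.50 ✓; ∠(UT, TK) = 90.00° ✓; |TK| = 10.00 ✓; ∠TKJ = 148.2° ✓; |KJ| = 19.50 ✓; ∠(KJ, JP) = 90.00° ✓; |JP| = 9.100 ✓; ∠JPF = 51.50° ✓; |PF| = 10.80 ✓; ∠(PF, FG) = 90.00° ✓; |FG| = 26.50 ✓; ∠(FG, GR) = 90.00° ✓; |GR| = 33.30 ✗.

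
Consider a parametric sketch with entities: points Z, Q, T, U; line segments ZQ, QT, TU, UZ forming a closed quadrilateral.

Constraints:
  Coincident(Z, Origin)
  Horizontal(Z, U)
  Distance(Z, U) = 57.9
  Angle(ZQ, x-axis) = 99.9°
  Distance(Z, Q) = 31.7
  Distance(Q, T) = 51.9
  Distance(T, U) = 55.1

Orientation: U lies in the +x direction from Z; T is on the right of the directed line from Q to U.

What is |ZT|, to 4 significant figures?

20.33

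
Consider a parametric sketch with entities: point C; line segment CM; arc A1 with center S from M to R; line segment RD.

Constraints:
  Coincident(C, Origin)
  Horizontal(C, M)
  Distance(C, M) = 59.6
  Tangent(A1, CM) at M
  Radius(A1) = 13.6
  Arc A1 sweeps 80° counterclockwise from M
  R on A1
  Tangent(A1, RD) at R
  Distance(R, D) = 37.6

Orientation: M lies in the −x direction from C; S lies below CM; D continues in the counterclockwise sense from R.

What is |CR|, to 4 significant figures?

73.85

A1 meets CM tangentially, so SM is at right angles to CM, so S = M + (0, -13.6) = (-59.60, -13.60). On A1, M sits at bearing 90° from S; an 80° counterclockwise sweep puts R at bearing 170°, so R = S + 13.6·(cos 170°, sin 170°) = (-72.99, -11.24). Then |CR| = |R − C| = 73.85.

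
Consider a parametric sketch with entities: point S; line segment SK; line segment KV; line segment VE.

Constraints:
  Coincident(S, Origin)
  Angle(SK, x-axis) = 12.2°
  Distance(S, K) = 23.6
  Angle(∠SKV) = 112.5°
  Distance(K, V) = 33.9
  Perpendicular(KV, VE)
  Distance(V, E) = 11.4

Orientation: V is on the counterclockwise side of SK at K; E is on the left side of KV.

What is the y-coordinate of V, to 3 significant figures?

38.3

S is at the origin; SK runs at 12.2° with length 23.6, so K = 23.6·(cos 12.2°, sin 12.2°) = (23.1, 4.99). ∠SKV = 112.5°, so KV runs at 12.2° + (180° − 112.5°) = 79.7° from the x-axis; with |KV| = 33.9, V = K + 33.9·(cos 79.7°, sin 79.7°) = (29.1, 38.3). So V.y = 38.3.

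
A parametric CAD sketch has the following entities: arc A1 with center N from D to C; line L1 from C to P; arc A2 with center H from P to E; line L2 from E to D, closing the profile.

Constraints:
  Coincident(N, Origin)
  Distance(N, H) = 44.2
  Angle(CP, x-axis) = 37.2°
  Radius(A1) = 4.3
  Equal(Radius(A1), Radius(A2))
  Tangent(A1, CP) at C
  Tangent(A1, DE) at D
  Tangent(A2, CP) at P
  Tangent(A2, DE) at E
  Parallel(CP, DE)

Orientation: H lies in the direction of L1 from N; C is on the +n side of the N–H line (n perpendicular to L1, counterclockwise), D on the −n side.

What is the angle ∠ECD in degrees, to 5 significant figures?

78.990°

Tangency of A1 to both parallel lines with radius 4.3 puts C and D at N ± 4.3·n: C = (-2.5998, 3.4251), D = (2.5998, -3.4251). Equal radii place P and E the same way about H: P = H + 4.3·n = (32.607, 30.148), E = H − 4.3·n = (37.806, 23.298). Then cos ∠ECD = CE·CD / (|CE||CD|), giving 78.990°.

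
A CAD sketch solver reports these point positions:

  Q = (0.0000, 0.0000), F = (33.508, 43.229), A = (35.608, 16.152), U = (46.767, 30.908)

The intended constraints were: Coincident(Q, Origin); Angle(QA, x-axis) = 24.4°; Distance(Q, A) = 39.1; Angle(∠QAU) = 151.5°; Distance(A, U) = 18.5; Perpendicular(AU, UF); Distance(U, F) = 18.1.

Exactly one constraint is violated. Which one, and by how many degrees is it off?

Perpendicular(AU, UF) — off by 5.80°.

Q = (0.00, 0.00) ✓; QA at 24.40° ✓; |QA| = 39.10 ✓; ∠QAU = 151.5° ✓; |AU| = 18.50 ✓; ∠(AU, UF) = 84.20° ✗; |UF| = 18.10 ✓.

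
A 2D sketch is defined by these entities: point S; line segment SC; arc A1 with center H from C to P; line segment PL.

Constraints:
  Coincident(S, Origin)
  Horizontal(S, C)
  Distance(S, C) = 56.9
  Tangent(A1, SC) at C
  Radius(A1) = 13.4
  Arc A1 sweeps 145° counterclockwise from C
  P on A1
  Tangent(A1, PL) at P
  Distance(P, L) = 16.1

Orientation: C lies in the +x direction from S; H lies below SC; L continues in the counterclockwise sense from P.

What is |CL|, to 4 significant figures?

34.06

S is at the origin; SC is horizontal with |SC| = 56.9 and C on the +x side, so C = (56.90, 0.000). Since A1 is tangent to SC there, HC ⟂ SC, so H = C + (0, -13.4) = (56.90, -13.40). On A1, C sits at bearing 90° from H; a 145° counterclockwise sweep puts P at bearing 235°, so P = H + 13.4·(cos 235°, sin 235°) = (49.21, -24.38). Tangency of A1 to PL means the radius HP is perpendicular to PL, so PL runs along (−sin 235°, cos 235°); with |PL| = 16.1, L = (62.40, -33.61). Then |CL| = |L − C| = 34.06.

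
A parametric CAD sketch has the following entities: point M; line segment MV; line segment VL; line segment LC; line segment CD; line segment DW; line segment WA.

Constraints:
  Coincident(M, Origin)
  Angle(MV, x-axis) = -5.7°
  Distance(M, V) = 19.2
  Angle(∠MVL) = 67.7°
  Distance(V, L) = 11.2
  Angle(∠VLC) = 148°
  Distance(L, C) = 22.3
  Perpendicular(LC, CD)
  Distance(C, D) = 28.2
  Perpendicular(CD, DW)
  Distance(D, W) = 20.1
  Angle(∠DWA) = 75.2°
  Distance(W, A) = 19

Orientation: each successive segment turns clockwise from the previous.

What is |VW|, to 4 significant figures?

25.15

LC is perpendicular to CD, so CD runs at 120.0°; with |CD| = 28.2, D = (-19.57, 1.476). CD is perpendicular to DW, so DW runs at 30.00°; with |DW| = 20.1, W = (-2.158, 11.53). Then |VW| = |W − V| = 25.15.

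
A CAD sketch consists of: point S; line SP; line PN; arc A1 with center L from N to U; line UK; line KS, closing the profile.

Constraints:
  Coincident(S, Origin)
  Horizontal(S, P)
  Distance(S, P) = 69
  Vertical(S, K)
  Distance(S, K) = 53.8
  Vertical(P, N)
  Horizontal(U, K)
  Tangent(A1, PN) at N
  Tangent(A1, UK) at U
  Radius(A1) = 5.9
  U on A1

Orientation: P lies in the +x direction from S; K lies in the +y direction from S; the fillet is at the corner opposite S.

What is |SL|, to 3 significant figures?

79.2

S is at the origin; S and P share the same y with |SP| = 69.0 and P on the +x side, so P = (69.0, 0.00). SK is vertical with |SK| = 53.8 and K on the +y side, so K = (0.00, 53.8). The virtual corner opposite S is at (69.0, 53.8). Since A1 is tangent to PN there, LN ⟂ PN and A1 meets UK tangentially, so LU is at right angles to UK, with radius 5.9, so the center L sits 5.9 in from both sides at L = (63.1, 47.9). Then |SL| = |L − S| = 79.2.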